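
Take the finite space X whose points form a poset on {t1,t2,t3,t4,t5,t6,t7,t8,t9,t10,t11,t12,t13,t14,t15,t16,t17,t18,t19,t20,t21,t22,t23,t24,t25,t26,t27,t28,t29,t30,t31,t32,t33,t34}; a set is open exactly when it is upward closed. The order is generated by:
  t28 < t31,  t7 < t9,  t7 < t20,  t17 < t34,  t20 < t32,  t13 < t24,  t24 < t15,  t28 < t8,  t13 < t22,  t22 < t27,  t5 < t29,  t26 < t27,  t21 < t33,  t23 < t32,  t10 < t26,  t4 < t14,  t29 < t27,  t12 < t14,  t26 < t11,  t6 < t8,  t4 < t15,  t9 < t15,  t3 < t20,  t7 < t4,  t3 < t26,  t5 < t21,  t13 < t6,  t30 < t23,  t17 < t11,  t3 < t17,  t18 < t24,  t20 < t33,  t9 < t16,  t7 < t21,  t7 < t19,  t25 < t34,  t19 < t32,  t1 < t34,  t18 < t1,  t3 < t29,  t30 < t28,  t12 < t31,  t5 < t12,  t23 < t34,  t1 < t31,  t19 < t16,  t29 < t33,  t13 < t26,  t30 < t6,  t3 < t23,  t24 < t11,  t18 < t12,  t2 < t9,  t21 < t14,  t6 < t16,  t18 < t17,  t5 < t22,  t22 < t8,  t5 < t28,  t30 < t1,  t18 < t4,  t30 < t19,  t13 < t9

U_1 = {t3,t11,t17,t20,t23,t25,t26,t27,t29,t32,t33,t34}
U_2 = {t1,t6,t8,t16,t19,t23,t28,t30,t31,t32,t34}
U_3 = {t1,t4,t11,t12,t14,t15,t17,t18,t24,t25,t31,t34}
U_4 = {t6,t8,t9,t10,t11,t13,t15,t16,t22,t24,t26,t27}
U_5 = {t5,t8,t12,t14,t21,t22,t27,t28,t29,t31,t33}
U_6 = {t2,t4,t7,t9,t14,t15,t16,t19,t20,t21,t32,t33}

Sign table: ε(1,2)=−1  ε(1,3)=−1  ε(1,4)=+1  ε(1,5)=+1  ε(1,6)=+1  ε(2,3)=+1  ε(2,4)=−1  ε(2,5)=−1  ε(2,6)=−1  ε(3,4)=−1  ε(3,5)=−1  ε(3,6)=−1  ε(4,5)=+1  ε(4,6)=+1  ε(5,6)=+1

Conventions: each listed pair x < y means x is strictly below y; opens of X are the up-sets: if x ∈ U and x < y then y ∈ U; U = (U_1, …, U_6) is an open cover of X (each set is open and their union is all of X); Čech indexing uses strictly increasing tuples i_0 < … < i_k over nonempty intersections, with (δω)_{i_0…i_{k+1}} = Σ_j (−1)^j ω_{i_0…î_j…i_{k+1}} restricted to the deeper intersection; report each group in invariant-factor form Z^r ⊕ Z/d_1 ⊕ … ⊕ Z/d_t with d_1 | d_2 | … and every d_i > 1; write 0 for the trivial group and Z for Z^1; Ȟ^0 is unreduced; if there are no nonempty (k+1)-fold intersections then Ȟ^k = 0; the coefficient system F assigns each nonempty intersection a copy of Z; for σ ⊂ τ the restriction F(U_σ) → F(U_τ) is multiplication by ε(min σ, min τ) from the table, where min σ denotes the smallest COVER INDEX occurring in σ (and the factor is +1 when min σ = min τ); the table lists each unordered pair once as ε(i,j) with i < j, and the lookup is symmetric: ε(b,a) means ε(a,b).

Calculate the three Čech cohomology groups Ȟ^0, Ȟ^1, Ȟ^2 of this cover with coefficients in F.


nonempty overlaps:
  U12={t23,t32,t34} U13={t11,t17,t25,t34} U14={t11,t26,t27} U15={t27,t29,t33} U16={t20,t32,t33} U23={t1,t31,t34} U24={t6,t8,t16} U25={t8,t28,t31} U26={t16,t19,t32} U34={t11,t15,t24} U35={t12,t14,t31} U36={t4,t14,t15} U45={t8,t22,t27} U46={t9,t15,t16} U56={t14,t21,t33}
  U123={t34} U126={t32} U134={t11} U145={t27} U156={t33} U235={t31} U245={t8} U246={t16} U346={t15} U356={t14}
C dims 6,15,10; δ0: rk 5, SNF 1^5; δ1: rk 10, SNF 1^9·2
degree 0: 6−5−0 = 1 → Ȟ^0 ≅ Z
degree 1: 15−10−5 = 0 → Ȟ^1 ≅ 0
degree 2: 10−0−10 = 0 plus torsion [2] → Ȟ^2 ≅ Z/2

Ȟ^0 ≅ Z, Ȟ^1 ≅ 0 and Ȟ^2 ≅ Z/2


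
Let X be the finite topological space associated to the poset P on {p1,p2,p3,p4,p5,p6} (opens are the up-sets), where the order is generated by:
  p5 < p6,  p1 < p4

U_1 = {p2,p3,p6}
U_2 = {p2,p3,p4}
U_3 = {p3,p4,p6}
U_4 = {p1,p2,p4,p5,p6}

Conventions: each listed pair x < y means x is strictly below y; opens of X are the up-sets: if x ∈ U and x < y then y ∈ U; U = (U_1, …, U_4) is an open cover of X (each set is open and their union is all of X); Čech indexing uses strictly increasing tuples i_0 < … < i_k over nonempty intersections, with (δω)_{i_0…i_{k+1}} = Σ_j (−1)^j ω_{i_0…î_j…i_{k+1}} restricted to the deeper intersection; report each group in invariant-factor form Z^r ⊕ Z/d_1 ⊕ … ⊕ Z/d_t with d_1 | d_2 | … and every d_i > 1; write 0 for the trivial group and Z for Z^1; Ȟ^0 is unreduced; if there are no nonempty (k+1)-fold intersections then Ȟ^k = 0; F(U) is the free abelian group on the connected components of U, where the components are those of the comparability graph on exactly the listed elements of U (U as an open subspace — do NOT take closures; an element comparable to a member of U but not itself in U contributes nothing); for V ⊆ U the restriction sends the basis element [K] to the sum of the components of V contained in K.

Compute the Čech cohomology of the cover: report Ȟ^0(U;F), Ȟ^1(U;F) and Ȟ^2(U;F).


intersection data:
  U12={p2,p3} U13={p3,p6} U14={p2,p6} U23={p3,p4} U24={p2,p4} U34={p4,p6}
  U123={p3} U124={p2} U134={p6} U234={p4}
components per intersection:
  U1: {p2} {p3} {p6}
  U2: {p2} {p3} {p4}
  U3: {p3} {p4} {p6}
  U4: {p1,p4} {p2} {p5,p6}
  U12: {p2} {p3}
  U13: {p3} {p6}
  U14: {p2} {p6}
  U23: {p3} {p4}
  U24: {p2} {p4}
  U34: {p4} {p6}
  U123: {p3}
  U124: {p2}
  U134: {p6}
  U234: {p4}
C dims 12,12,4; δ0: rk 8, SNF 1^8; δ1: rk 4, SNF 1^4
Ȟ^0 = (12 − 8) − 0 = 4, so Ȟ^0 ≅ Z^4
Ȟ^1 = (12 − 4) − 8 = 0, so Ȟ^1 ≅ 0
Ȟ^2 = (4 − 0) − 4 = 0, so Ȟ^2 ≅ 0

Ȟ^0(U;F) ≅ Z^4; Ȟ^1(U;F) ≅ 0; Ȟ^2(U;F) ≅ 0


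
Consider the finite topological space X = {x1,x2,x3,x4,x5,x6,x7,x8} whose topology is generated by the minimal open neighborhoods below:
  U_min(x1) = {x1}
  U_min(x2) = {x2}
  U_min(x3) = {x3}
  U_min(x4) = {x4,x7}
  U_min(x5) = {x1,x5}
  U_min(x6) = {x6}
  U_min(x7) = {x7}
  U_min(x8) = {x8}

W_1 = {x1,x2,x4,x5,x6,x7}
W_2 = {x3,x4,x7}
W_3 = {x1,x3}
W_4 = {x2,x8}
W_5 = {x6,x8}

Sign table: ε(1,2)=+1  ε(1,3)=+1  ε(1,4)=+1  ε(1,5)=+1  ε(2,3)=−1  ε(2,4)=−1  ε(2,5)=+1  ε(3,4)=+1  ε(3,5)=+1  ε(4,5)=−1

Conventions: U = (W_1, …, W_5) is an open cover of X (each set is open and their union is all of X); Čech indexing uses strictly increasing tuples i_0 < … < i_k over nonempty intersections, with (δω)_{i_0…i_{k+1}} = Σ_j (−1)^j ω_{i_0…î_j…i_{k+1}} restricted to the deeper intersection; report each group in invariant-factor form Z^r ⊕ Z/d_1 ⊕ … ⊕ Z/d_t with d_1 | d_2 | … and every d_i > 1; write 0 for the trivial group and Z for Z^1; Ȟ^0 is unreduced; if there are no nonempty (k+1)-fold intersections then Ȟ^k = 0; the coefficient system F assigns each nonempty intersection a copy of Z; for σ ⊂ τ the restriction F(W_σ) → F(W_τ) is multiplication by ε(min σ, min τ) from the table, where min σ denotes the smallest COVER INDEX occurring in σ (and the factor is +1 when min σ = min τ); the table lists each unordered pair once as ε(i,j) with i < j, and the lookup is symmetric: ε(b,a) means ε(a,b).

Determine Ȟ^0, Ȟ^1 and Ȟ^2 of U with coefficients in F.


intersection data:
  W12={x4,x7} W13={x1} W14={x2} W15={x6} W23={x3} W45={x8}
C dims 5,6; δ0: rk 5, SNF 1^4·2
Ȟ^0 = (5 − 5) − 0 = 0, so Ȟ^0 ≅ 0
Ȟ^1 = (6 − 0) − 5 = 1 plus torsion [2], so Ȟ^1 ≅ Z ⊕ Z/2
Ȟ^2 = (0 − 0) − 0 = 0, so Ȟ^2 ≅ 0

Ȟ^0 ≅ 0, Ȟ^1 ≅ Z ⊕ Z/2, Ȟ^2 ≅ 0


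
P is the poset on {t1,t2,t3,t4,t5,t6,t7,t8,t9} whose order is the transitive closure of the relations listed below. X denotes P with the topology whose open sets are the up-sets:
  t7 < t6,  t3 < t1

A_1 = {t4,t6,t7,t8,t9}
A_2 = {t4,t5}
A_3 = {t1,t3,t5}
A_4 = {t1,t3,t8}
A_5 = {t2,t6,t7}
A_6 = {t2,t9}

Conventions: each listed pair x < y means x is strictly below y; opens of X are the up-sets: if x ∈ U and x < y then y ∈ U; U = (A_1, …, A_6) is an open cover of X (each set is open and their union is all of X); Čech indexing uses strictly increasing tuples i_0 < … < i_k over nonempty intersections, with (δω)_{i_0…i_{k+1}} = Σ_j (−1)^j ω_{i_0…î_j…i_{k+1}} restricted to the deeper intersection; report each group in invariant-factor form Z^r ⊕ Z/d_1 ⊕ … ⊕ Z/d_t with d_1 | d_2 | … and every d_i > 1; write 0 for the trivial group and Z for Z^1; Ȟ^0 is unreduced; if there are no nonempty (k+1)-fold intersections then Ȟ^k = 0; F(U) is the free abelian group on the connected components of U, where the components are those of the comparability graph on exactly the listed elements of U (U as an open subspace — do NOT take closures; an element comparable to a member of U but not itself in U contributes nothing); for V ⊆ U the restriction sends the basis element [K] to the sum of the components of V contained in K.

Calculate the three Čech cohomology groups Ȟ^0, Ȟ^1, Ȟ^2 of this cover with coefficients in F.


nonempty overlaps:
  A12={t4} A14={t8} A15={t6,t7} A16={t9} A23={t5} A34={t1,t3} A56={t2}
components per intersection:
  A1: {t4} {t6,t7} {t8} {t9}
  A2: {t4} {t5}
  A3: {t1,t3} {t5}
  A4: {t1,t3} {t8}
  A5: {t2} {t6,t7}
  A6: {t2} {t9}
  A12: {t4}
  A14: {t8}
  A15: {t6,t7}
  A16: {t9}
  A23: {t5}
  A34: {t1,t3}
  A56: {t2}
C dims 14,7; δ0: rk 7, SNF 1^7
degree 0: 14−7−0 = 7 → Ȟ^0 ≅ Z^7
degree 1: 7−0−7 = 0 → Ȟ^1 ≅ 0
degree 2: 0−0−0 = 0 → Ȟ^2 ≅ 0

Ȟ^0 ≅ Z^7, Ȟ^1 ≅ 0, Ȟ^2 ≅ 0


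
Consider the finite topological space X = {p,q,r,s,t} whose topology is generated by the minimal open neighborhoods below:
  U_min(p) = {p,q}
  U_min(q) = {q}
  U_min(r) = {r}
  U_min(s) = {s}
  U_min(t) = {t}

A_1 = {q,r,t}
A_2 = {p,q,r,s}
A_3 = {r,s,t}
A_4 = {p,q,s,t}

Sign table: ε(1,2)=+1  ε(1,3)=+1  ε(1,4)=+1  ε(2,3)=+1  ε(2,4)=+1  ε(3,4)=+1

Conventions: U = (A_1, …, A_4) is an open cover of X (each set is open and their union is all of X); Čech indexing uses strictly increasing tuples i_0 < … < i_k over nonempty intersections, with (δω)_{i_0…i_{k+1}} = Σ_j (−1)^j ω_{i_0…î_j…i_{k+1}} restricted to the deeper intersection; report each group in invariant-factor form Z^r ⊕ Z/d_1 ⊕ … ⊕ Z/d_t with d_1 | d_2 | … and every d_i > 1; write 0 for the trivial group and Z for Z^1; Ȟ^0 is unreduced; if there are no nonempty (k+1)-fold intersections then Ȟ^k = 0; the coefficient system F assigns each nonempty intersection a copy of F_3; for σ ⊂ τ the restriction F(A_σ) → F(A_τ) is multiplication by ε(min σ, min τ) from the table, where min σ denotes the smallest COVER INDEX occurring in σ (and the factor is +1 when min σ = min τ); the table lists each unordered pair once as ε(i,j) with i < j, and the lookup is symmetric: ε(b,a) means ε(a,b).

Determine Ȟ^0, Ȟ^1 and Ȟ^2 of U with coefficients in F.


intersection data:
  A12={q,r} A13={r,t} A14={q,t} A23={r,s} A24={p,q,s} A34={s,t}
  A123={r} A124={q} A134={t} A234={s}
C dims 4,6,4; δ0: rk_F3 3; δ1: rk_F3 3
Ȟ^0 = (4 − 3) − 0 = 1, so Ȟ^0 ≅ Z/3
Ȟ^1 = (6 − 3) − 3 = 0, so Ȟ^1 ≅ 0
Ȟ^2 = (4 − 0) − 3 = 1, so Ȟ^2 ≅ Z/3

Ȟ^0(U;F) ≅ Z/3, Ȟ^1(U;F) ≅ 0, Ȟ^2(U;F) ≅ Z/3


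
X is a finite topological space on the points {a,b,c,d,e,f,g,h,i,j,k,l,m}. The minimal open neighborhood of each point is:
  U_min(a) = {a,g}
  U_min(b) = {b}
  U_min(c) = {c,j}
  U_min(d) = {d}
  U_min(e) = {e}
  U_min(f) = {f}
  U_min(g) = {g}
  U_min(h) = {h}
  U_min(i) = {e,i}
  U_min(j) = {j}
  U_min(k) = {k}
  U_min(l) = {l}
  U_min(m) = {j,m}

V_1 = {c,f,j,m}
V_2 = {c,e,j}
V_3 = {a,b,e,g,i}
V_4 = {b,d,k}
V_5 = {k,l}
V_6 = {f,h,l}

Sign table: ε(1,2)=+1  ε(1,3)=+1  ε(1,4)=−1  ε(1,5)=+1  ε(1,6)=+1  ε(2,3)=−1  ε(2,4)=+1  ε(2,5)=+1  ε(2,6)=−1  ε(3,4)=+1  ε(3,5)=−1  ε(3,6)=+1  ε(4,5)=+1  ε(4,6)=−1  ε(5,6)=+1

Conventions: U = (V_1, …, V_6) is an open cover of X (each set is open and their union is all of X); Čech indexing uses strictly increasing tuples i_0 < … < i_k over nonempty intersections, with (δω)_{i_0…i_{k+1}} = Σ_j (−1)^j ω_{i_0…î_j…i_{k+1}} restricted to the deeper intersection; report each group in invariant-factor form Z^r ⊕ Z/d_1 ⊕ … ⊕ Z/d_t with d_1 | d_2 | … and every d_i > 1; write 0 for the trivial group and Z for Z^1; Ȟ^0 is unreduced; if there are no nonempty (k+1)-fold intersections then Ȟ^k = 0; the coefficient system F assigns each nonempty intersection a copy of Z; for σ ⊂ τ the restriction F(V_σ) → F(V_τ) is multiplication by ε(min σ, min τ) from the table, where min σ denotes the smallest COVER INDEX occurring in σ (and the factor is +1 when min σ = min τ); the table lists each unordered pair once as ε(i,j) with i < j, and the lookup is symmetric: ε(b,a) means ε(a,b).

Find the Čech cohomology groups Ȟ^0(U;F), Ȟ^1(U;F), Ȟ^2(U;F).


cover nerve:
  V12={c,j} V16={f} V23={e} V34={b} V45={k} V56={l}
C dims 6,6; δ0: rk 6, SNF 1^5·2
Ȟ^0: (6−6)−0=0 ⇒ 0
Ȟ^1: (6−0)−6=0 plus torsion [2] ⇒ Z/2
Ȟ^2: (0−0)−0=0 ⇒ 0

Ȟ^0 ≅ 0,  Ȟ^1 ≅ Z/2,  Ȟ^2 ≅ 0


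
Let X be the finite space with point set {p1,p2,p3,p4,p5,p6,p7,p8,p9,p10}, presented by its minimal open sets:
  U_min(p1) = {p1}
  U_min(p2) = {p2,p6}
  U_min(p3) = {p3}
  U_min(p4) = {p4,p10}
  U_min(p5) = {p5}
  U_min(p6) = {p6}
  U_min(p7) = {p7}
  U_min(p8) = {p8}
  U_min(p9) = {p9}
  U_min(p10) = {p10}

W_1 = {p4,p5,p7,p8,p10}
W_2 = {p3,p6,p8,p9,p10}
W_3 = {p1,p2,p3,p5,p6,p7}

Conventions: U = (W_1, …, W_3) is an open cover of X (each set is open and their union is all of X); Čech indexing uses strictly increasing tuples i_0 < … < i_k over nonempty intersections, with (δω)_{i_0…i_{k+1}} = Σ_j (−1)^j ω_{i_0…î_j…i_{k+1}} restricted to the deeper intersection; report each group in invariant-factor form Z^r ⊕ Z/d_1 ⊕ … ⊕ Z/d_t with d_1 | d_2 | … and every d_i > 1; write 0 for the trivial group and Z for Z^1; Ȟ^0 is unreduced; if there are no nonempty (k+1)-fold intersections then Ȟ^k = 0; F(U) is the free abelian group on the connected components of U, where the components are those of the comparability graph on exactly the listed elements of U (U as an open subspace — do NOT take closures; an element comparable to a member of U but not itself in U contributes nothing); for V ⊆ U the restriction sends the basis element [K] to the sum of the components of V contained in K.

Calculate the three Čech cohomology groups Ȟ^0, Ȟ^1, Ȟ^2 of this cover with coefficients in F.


nerve simplices:
  W12={p8,p10} W13={p5,p7} W23={p3,p6}
components per intersection:
  W1: {p4,p10} {p5} {p7} {p8}
  W2: {p3} {p6} {p8} {p9} {p10}
  W3: {p1} {p2,p6} {p3} {p5} {p7}
  W12: {p8} {p10}
  W13: {p5} {p7}
  W23: {p3} {p6}
C dims 14,6; δ0: rk 6, SNF 1^6
degree 0: 14−6−0 = 8 → Ȟ^0 ≅ Z^8
degree 1: 6−0−6 = 0 → Ȟ^1 ≅ 0
degree 2: 0−0−0 = 0 → Ȟ^2 ≅ 0

Ȟ^0 = Z^8, Ȟ^1 = 0 and Ȟ^2 = 0


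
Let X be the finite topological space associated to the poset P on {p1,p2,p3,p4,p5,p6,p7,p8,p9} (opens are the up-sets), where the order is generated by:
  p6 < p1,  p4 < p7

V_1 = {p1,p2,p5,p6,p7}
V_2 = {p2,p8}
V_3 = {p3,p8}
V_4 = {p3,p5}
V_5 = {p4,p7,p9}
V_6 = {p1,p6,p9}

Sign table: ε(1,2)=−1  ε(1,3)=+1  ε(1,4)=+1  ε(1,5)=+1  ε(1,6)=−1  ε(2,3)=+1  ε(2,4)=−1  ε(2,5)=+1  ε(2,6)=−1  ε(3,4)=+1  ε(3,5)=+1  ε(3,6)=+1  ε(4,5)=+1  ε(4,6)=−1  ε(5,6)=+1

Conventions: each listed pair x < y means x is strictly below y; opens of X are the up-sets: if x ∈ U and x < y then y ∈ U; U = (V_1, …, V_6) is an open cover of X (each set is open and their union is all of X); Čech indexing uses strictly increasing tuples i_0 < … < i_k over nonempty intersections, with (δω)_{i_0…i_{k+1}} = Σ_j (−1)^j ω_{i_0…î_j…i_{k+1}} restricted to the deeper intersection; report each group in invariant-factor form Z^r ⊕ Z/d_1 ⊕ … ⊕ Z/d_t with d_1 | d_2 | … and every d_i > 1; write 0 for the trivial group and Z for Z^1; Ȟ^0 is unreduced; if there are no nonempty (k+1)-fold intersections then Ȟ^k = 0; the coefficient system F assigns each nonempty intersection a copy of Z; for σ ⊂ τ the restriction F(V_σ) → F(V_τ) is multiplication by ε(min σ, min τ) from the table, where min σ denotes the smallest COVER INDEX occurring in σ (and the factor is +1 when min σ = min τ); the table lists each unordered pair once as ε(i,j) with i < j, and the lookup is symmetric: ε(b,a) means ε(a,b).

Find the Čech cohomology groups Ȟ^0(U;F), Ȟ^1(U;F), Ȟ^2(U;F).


cover nerve:
  V12={p2} V14={p5} V15={p7} V16={p1,p6} V23={p8} V34={p3} V56={p9}
C dims 6,7; δ0: rk 6, SNF 1^5·2
Ȟ^0: (6−6)−0=0 ⇒ 0
Ȟ^1: (7−0)−6=1 plus torsion [2] ⇒ Z ⊕ Z/2
Ȟ^2: (0−0)−0=0 ⇒ 0

Ȟ^0(U;F) ≅ 0, Ȟ^1(U;F) ≅ Z ⊕ Z/2, Ȟ^2(U;F) ≅ 0


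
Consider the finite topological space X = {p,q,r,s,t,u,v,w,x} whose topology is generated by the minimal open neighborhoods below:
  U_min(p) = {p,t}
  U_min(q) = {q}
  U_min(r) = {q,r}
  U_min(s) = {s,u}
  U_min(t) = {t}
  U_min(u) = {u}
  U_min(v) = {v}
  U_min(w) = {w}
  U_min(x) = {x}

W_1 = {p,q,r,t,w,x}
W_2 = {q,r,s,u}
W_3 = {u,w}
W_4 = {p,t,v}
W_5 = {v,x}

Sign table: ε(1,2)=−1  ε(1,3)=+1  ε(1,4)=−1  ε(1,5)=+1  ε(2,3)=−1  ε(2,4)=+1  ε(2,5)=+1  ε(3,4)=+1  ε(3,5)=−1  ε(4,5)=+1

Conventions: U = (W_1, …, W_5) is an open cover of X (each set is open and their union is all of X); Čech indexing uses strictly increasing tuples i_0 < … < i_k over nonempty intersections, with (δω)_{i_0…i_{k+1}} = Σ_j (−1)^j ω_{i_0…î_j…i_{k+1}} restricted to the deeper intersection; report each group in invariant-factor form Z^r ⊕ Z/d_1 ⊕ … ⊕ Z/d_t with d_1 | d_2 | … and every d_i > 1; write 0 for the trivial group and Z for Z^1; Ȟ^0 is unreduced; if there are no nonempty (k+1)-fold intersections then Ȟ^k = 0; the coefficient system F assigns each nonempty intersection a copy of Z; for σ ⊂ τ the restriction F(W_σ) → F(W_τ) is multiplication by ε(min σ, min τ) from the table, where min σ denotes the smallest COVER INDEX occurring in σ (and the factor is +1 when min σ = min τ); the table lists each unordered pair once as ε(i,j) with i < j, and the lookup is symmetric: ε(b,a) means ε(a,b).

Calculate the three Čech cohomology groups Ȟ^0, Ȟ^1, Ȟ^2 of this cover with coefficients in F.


Ȟ^0 ≅ 0; Ȟ^1 ≅ Z ⊕ Z/2; Ȟ^2 ≅ 0

nonempty overlaps:
  W12={q,r} W13={w} W14={p,t} W15={x} W23={u} W45={v}
C dims 5,6; δ0: rk 5, SNF 1^4·2
degree 0: 5−5−0 = 0 → Ȟ^0 ≅ 0
degree 1: 6−0−5 = 1 plus torsion [2] → Ȟ^1 ≅ Z ⊕ Z/2
degree 2: 0−0−0 = 0 → Ȟ^2 ≅ 0


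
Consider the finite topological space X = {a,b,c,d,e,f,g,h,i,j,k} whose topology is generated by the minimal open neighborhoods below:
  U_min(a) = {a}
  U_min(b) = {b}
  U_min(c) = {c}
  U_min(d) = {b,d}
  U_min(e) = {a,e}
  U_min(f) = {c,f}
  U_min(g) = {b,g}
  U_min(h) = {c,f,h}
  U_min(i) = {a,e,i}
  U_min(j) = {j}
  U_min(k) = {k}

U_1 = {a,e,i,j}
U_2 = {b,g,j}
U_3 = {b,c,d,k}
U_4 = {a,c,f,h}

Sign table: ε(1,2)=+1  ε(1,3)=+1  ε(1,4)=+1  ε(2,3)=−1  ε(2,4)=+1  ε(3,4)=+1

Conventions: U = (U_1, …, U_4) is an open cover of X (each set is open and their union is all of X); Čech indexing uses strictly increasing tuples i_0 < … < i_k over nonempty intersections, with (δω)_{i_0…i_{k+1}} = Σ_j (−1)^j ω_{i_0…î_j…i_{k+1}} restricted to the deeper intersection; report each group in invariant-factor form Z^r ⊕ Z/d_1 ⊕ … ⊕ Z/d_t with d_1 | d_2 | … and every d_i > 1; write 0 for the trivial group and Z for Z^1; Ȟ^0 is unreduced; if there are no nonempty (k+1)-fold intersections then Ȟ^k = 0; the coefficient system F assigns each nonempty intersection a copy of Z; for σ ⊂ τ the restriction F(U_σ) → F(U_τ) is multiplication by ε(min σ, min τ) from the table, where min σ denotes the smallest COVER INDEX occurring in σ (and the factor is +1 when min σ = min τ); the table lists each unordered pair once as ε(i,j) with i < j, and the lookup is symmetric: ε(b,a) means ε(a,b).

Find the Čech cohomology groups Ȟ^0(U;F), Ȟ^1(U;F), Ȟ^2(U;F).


nonempty overlaps:
  U12={j} U14={a} U23={b} U34={c}
C dims 4,4; δ0: rk 4, SNF 1^3·2
degree 0: 4−4−0 = 0 → Ȟ^0 ≅ 0
degree 1: 4−0−4 = 0 plus torsion [2] → Ȟ^1 ≅ Z/2
degree 2: 0−0−0 = 0 → Ȟ^2 ≅ 0

Ȟ^0(U;F) ≅ 0; Ȟ^1(U;F) ≅ Z/2; Ȟ^2(U;F) ≅ 0


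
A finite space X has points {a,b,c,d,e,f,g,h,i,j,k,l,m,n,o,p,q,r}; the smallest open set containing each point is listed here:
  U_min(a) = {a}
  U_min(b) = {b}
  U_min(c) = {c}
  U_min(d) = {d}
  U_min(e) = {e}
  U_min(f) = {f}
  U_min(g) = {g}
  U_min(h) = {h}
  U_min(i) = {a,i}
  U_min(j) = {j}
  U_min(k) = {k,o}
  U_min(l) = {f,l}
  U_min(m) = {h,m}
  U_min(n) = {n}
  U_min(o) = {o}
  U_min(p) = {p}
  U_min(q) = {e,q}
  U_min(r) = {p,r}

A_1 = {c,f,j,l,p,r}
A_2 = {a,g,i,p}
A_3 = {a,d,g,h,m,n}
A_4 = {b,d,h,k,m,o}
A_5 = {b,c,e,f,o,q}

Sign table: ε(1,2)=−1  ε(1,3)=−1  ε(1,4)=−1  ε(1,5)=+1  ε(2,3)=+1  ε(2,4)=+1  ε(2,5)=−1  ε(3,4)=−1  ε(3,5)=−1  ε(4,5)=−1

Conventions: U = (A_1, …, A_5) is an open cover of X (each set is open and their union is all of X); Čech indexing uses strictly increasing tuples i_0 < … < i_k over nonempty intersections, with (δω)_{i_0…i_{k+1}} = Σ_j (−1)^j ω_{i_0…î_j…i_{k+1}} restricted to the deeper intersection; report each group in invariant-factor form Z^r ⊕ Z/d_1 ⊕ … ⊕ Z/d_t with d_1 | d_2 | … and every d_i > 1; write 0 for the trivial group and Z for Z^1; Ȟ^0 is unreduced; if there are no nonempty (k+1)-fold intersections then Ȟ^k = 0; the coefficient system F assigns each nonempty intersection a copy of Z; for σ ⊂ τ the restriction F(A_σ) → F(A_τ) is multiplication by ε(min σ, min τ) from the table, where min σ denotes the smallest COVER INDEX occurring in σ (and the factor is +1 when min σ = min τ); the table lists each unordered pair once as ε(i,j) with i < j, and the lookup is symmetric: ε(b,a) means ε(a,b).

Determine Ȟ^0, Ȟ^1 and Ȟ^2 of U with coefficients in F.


Ȟ^0 ≅ 0,  Ȟ^1 ≅ Z/2,  Ȟ^2 ≅ 0

nerve of the cover:
  A12={p} A15={c,f} A23={a,g} A34={d,h,m} A45={b,o}
C dims 5,5; δ0: rk 5, SNF 1^4·2
Ȟ^0 = (5 − 5) − 0 = 0, so Ȟ^0 ≅ 0
Ȟ^1 = (5 − 0) − 5 = 0 plus torsion [2], so Ȟ^1 ≅ Z/2
Ȟ^2 = (0 − 0) − 0 = 0, so Ȟ^2 ≅ 0


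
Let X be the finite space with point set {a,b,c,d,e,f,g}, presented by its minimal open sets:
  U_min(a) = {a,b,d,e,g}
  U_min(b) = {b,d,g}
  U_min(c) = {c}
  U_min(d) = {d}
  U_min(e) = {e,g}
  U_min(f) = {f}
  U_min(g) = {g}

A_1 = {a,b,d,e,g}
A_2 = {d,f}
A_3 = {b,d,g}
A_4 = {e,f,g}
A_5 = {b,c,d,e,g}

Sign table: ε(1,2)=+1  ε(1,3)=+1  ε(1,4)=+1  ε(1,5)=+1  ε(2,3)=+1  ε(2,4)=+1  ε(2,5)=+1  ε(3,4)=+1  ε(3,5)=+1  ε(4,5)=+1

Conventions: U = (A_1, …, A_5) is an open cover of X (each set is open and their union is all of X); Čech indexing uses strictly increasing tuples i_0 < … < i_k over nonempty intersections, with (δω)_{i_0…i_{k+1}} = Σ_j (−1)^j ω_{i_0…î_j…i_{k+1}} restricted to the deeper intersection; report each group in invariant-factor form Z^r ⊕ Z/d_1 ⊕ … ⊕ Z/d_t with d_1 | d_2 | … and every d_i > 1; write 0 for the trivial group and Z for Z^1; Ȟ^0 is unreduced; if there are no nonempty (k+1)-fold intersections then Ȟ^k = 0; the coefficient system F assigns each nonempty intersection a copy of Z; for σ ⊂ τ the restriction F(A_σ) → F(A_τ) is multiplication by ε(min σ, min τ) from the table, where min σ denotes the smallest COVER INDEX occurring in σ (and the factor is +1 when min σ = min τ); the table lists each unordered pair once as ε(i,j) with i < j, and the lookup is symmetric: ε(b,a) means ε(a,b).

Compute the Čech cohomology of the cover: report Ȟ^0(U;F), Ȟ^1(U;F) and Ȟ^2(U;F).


Ȟ^0 ≅ Z, Ȟ^1 ≅ Z and Ȟ^2 ≅ 0

nerve of the cover:
  A12={d} A13={b,d,g} A14={e,g} A15={b,d,e,g} A23={d} A24={f} A25={d} A34={g} A35={b,d,g} A45={e,g}
  A123={d} A125={d} A134={g} A135={b,d,g} A145={e,g} A235={d} A345={g}
  A1235={d} A1345={g}
C dims 5,10,7,2; δ0: rk 4, SNF 1^4; δ1: rk 5, SNF 1^5; δ2: rk 2, SNF 1^2
Ȟ^0 = (5 − 4) − 0 = 1, so Ȟ^0 ≅ Z
Ȟ^1 = (10 − 5) − 4 = 1, so Ȟ^1 ≅ Z
Ȟ^2 = (7 − 2) − 5 = 0, so Ȟ^2 ≅ 0


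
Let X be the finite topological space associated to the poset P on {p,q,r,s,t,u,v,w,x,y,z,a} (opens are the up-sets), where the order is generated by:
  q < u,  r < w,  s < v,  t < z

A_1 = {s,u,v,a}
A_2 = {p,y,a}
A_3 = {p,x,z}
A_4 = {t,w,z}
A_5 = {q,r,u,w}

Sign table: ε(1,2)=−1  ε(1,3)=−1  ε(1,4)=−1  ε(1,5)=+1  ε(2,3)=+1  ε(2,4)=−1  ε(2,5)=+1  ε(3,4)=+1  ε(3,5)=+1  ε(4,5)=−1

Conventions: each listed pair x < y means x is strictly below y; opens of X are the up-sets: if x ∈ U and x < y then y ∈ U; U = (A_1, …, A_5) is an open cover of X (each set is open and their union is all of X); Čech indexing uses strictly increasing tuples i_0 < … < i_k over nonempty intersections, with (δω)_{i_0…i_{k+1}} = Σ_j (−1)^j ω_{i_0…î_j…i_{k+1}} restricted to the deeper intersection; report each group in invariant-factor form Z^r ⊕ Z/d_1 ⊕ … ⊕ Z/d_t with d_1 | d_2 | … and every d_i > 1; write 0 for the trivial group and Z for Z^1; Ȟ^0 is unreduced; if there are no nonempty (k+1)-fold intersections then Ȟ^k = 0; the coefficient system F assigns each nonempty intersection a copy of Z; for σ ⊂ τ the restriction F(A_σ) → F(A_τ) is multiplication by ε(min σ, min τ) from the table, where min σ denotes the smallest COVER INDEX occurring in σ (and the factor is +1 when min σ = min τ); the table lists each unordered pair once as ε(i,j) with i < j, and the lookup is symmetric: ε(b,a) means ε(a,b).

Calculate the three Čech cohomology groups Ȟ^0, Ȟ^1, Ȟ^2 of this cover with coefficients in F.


intersection data:
  A12={a} A15={u} A23={p} A34={z} A45={w}
C dims 5,5; δ0: rk 4, SNF 1^4
Ȟ^0 = (5 − 4) − 0 = 1, so Ȟ^0 ≅ Z
Ȟ^1 = (5 − 0) − 4 = 1, so Ȟ^1 ≅ Z
Ȟ^2 = (0 − 0) − 0 = 0, so Ȟ^2 ≅ 0

Ȟ^0 ≅ Z, Ȟ^1 ≅ Z and Ȟ^2 ≅ 0


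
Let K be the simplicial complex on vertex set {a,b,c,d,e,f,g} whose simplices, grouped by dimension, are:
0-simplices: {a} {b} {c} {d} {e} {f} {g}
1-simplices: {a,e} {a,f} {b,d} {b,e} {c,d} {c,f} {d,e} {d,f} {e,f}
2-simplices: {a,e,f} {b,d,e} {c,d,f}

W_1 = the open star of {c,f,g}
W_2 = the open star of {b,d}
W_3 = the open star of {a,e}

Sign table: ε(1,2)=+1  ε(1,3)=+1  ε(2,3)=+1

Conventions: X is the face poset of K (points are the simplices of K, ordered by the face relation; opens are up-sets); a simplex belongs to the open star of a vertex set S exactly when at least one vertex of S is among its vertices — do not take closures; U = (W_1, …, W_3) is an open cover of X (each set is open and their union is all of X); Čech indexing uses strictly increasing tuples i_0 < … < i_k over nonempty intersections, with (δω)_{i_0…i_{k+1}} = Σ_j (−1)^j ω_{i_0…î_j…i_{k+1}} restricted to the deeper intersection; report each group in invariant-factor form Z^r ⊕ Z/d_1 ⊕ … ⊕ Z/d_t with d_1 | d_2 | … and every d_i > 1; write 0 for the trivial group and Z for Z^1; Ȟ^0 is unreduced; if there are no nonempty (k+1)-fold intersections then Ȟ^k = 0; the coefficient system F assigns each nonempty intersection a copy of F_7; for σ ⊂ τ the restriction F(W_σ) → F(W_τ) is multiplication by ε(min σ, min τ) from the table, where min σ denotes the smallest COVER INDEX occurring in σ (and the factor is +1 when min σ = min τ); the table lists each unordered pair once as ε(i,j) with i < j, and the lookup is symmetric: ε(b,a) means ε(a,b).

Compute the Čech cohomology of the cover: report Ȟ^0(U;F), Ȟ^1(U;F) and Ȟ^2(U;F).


nonempty overlaps:
  W1={{c},{f},{g},{a,f},{c,d},{c,f},{d,f},{e,f},{a,e,f},{c,d,f}} W2={{b},{d},{b,d},{b,e},{c,d},{d,e},{d,f},{b,d,e},{c,d,f}} W3={{a},{e},{a,e},{a,f},{b,e},{d,e},{e,f},{a,e,f},{b,d,e}}
  W12={{c,d},{d,f},{c,d,f}} W13={{a,f},{e,f},{a,e,f}} W23={{b,e},{d,e},{b,d,e}}
C dims 3,3; δ0: rk_F7 2
degree 0: 3−2−0 = 1 → Ȟ^0 ≅ Z/7
degree 1: 3−0−2 = 1 → Ȟ^1 ≅ Z/7
degree 2: 0−0−0 = 0 → Ȟ^2 ≅ 0

Ȟ^0 = Z/7, Ȟ^1 = Z/7 and Ȟ^2 = 0


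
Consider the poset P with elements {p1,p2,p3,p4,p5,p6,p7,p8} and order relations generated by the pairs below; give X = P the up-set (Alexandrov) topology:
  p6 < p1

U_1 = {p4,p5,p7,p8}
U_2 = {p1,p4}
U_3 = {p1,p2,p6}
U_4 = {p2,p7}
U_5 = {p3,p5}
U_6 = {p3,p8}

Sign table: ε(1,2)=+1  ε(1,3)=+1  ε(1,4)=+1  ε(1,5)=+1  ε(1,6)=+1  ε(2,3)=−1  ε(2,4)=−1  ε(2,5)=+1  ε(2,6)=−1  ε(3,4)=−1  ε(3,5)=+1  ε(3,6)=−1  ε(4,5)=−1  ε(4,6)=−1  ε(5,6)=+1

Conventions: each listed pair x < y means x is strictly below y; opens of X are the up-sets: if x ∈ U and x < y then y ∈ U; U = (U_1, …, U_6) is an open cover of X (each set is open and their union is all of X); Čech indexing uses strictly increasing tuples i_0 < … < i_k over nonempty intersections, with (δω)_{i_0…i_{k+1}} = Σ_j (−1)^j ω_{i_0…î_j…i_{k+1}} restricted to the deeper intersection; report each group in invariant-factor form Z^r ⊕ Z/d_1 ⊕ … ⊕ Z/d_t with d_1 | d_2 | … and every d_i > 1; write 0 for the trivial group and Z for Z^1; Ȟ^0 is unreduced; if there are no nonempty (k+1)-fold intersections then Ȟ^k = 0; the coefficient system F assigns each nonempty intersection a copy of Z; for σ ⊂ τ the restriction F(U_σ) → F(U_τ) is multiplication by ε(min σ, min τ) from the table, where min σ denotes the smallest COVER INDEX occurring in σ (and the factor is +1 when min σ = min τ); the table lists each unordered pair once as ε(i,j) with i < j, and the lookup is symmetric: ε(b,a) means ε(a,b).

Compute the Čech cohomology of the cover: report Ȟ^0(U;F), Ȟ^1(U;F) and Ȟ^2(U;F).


nerve of the cover:
  U12={p4} U14={p7} U15={p5} U16={p8} U23={p1} U34={p2} U56={p3}
C dims 6,7; δ0: rk 5, SNF 1^5
Ȟ^0 = (6 − 5) − 0 = 1, so Ȟ^0 ≅ Z
Ȟ^1 = (7 − 0) − 5 = 2, so Ȟ^1 ≅ Z^2
Ȟ^2 = (0 − 0) − 0 = 0, so Ȟ^2 ≅ 0

Ȟ^0 ≅ Z,  Ȟ^1 ≅ Z^2,  Ȟ^2 ≅ 0


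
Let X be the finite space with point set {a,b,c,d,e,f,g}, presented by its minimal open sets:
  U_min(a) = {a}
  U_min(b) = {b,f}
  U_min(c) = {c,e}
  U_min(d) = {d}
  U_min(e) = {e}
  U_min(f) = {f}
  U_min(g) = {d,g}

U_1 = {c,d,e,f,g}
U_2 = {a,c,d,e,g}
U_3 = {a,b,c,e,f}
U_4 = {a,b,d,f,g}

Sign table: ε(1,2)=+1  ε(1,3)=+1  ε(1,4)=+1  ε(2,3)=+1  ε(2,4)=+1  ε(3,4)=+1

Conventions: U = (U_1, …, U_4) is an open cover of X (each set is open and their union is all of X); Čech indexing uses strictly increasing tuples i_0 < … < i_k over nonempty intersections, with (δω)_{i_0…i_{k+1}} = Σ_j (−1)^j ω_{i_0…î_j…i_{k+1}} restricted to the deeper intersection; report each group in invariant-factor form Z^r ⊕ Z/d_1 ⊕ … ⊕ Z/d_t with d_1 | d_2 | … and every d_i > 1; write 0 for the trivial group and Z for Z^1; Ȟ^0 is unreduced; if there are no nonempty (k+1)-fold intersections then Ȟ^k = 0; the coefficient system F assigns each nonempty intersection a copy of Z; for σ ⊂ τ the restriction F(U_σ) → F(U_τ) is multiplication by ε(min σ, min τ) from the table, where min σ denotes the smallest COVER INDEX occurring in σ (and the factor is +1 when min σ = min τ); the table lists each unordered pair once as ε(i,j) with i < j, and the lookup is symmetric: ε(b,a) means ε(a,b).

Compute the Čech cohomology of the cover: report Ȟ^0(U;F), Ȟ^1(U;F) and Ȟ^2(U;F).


Ȟ^0 ≅ Z, Ȟ^1 ≅ 0, Ȟ^2 ≅ Z

nonempty intersections:
  U12={c,d,e,g} U13={c,e,f} U14={d,f,g} U23={a,c,e} U24={a,d,g} U34={a,b,f}
  U123={c,e} U124={d,g} U134={f} U234={a}
C dims 4,6,4; δ0: rk 3, SNF 1^3; δ1: rk 3, SNF 1^3
Ȟ^0: (4−3)−0=1 ⇒ Z
Ȟ^1: (6−3)−3=0 ⇒ 0
Ȟ^2: (4−0)−3=1 ⇒ Z


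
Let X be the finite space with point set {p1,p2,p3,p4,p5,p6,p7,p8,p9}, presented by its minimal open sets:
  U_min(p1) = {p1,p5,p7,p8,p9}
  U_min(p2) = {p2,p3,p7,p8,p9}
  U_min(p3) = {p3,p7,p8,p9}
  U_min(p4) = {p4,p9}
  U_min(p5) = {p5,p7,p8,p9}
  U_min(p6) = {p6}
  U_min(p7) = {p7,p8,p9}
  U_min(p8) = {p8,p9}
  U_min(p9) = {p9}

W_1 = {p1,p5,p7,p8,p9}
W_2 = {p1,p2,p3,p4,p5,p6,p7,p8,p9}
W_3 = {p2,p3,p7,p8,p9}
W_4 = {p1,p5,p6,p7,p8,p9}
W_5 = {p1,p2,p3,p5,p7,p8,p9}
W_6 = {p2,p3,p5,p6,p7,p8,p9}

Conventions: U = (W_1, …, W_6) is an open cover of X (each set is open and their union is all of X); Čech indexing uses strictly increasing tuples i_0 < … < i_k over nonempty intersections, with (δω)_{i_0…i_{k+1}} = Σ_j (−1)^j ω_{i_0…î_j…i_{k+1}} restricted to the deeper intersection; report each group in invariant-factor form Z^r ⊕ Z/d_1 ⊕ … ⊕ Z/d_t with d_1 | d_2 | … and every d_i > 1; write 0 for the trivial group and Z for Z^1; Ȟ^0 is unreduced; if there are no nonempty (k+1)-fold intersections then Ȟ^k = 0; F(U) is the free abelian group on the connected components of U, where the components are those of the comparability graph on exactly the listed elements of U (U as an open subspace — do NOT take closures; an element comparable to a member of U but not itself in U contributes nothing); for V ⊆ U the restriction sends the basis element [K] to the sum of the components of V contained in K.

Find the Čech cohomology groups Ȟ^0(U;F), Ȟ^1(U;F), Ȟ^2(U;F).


nonempty overlaps:
  W12={p1,p5,p7,p8,p9} W13={p7,p8,p9} W14={p1,p5,p7,p8,p9} W15={p1,p5,p7,p8,p9} W16={p5,p7,p8,p9} W23={p2,p3,p7,p8,p9} W24={p1,p5,p6,p7,p8,p9} W25={p1,p2,p3,p5,p7,p8,p9} W26={p2,p3,p5,p6,p7,p8,p9} W34={p7,p8,p9} W35={p2,p3,p7,p8,p9} W36={p2,p3,p7,p8,p9} W45={p1,p5,p7,p8,p9} W46={p5,p6,p7,p8,p9} W56={p2,p3,p5,p7,p8,p9}
  W123={p7,p8,p9} W124={p1,p5,p7,p8,p9} W125={p1,p5,p7,p8,p9} W126={p5,p7,p8,p9} W134={p7,p8,p9} W135={p7,p8,p9} W136={p7,p8,p9} W145={p1,p5,p7,p8,p9} W146={p5,p7,p8,p9} W156={p5,p7,p8,p9} W234={p7,p8,p9} W235={p2,p3,p7,p8,p9} W236={p2,p3,p7,p8,p9} W245={p1,p5,p7,p8,p9} W246={p5,p6,p7,p8,p9} W256={p2,p3,p5,p7,p8,p9} W345={p7,p8,p9} W346={p7,p8,p9} W356={p2,p3,p7,p8,p9} W456={p5,p7,p8,p9}
  W1234={p7,p8,p9} W1235={p7,p8,p9} W1236={p7,p8,p9} W1245={p1,p5,p7,p8,p9} W1246={p5,p7,p8,p9} W1256={p5,p7,p8,p9} W1345={p7,p8,p9} W1346={p7,p8,p9} W1356={p7,p8,p9} W1456={p5,p7,p8,p9} W2345={p7,p8,p9} W2346={p7,p8,p9} W2356={p2,p3,p7,p8,p9} W2456={p5,p7,p8,p9} W3456={p7,p8,p9}
  W12345={p7,p8,p9} W12346={p7,p8,p9} W12356={p7,p8,p9} W12456={p5,p7,p8,p9} W13456={p7,p8,p9} W23456={p7,p8,p9}
  W123456={p7,p8,p9}
components per intersection:
  W1: {p1,p5,p7,p8,p9}
  W2: {p1,p2,p3,p4,p5,p7,p8,p9} {p6}
  W3: {p2,p3,p7,p8,p9}
  W4: {p1,p5,p7,p8,p9} {p6}
  W5: {p1,p2,p3,p5,p7,p8,p9}
  W6: {p2,p3,p5,p7,p8,p9} {p6}
  W12: {p1,p5,p7,p8,p9}
  W13: {p7,p8,p9}
  W14: {p1,p5,p7,p8,p9}
  W15: {p1,p5,p7,p8,p9}
  W16: {p5,p7,p8,p9}
  W23: {p2,p3,p7,p8,p9}
  W24: {p1,p5,p7,p8,p9} {p6}
  W25: {p1,p2,p3,p5,p7,p8,p9}
  W26: {p2,p3,p5,p7,p8,p9} {p6}
  W34: {p7,p8,p9}
  W35: {p2,p3,p7,p8,p9}
  W36: {p2,p3,p7,p8,p9}
  W45: {p1,p5,p7,p8,p9}
  W46: {p5,p7,p8,p9} {p6}
  W56: {p2,p3,p5,p7,p8,p9}
  W123: {p7,p8,p9}
  W124: {p1,p5,p7,p8,p9}
  W125: {p1,p5,p7,p8,p9}
  W126: {p5,p7,p8,p9}
  W134: {p7,p8,p9}
  W135: {p7,p8,p9}
  W136: {p7,p8,p9}
  W145: {p1,p5,p7,p8,p9}
  W146: {p5,p7,p8,p9}
  W156: {p5,p7,p8,p9}
  W234: {p7,p8,p9}
  W235: {p2,p3,p7,p8,p9}
  W236: {p2,p3,p7,p8,p9}
  W245: {p1,p5,p7,p8,p9}
  W246: {p5,p7,p8,p9} {p6}
  W256: {p2,p3,p5,p7,p8,p9}
  W345: {p7,p8,p9}
  W346: {p7,p8,p9}
  W356: {p2,p3,p7,p8,p9}
  W456: {p5,p7,p8,p9}
  W1234: {p7,p8,p9}
  W1235: {p7,p8,p9}
  W1236: {p7,p8,p9}
  W1245: {p1,p5,p7,p8,p9}
  W1246: {p5,p7,p8,p9}
  W1256: {p5,p7,p8,p9}
  W1345: {p7,p8,p9}
  W1346: {p7,p8,p9}
  W1356: {p7,p8,p9}
  W1456: {p5,p7,p8,p9}
  W2345: {p7,p8,p9}
  W2346: {p7,p8,p9}
  W2356: {p2,p3,p7,p8,p9}
  W2456: {p5,p7,p8,p9}
  W3456: {p7,p8,p9}
  W12345: {p7,p8,p9}
  W12346: {p7,p8,p9}
  W12356: {p7,p8,p9}
  W12456: {p5,p7,p8,p9}
  W13456: {p7,p8,p9}
  W23456: {p7,p8,p9}
  W123456: {p7,p8,p9}
C dims 9,18,21,15; δ0: rk 7, SNF 1^7; δ1: rk 11, SNF 1^11; δ2: rk 10, SNF 1^10
degree 0: 9−7−0 = 2 → Ȟ^0 ≅ Z^2
degree 1: 18−11−7 = 0 → Ȟ^1 ≅ 0
degree 2: 21−10−11 = 0 → Ȟ^2 ≅ 0

Ȟ^0 = Z^2; Ȟ^1 = 0; Ȟ^2 = 0


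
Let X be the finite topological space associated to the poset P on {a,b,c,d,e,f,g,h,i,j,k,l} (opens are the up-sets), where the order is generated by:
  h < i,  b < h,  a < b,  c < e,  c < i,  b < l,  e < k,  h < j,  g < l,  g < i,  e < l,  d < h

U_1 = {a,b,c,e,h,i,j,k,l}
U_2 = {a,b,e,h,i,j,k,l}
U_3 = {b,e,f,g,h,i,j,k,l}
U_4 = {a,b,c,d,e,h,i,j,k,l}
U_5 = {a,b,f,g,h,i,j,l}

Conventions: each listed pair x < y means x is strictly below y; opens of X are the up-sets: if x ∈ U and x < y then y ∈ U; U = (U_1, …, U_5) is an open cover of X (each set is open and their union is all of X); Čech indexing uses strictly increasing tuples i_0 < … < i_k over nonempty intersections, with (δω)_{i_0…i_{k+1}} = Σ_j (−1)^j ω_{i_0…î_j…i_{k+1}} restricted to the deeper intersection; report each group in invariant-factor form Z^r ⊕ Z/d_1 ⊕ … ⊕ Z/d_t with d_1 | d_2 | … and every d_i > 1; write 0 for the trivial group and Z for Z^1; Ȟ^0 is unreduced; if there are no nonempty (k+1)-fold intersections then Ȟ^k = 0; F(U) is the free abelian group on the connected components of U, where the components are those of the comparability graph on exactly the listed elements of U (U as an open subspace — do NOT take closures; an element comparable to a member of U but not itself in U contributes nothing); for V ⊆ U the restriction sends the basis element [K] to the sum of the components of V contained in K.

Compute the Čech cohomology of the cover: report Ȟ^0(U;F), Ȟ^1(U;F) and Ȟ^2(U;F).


Ȟ^0 ≅ Z^2,  Ȟ^1 ≅ 0,  Ȟ^2 ≅ 0

nonempty intersections:
  U12={a,b,e,h,i,j,k,l} U13={b,e,h,i,j,k,l} U14={a,b,c,e,h,i,j,k,l} U15={a,b,h,i,j,l} U23={b,e,h,i,j,k,l} U24={a,b,e,h,i,j,k,l} U25={a,b,h,i,j,l} U34={b,e,h,i,j,k,l} U35={b,f,g,h,i,j,l} U45={a,b,h,i,j,l}
  U123={b,e,h,i,j,k,l} U124={a,b,e,h,i,j,k,l} U125={a,b,h,i,j,l} U134={b,e,h,i,j,k,l} U135={b,h,i,j,l} U145={a,b,h,i,j,l} U234={b,e,h,i,j,k,l} U235={b,h,i,j,l} U245={a,b,h,i,j,l} U345={b,h,i,j,l}
  U1234={b,e,h,i,j,k,l} U1235={b,h,i,j,l} U1245={a,b,h,i,j,l} U1345={b,h,i,j,l} U2345={b,h,i,j,l}
  U12345={b,h,i,j,l}
components per intersection:
  U1: {a,b,c,e,h,i,j,k,l}
  U2: {a,b,e,h,i,j,k,l}
  U3: {b,e,g,h,i,j,k,l} {f}
  U4: {a,b,c,d,e,h,i,j,k,l}
  U5: {a,b,g,h,i,j,l} {f}
  U12: {a,b,e,h,i,j,k,l}
  U13: {b,e,h,i,j,k,l}
  U14: {a,b,c,e,h,i,j,k,l}
  U15: {a,b,h,i,j,l}
  U23: {b,e,h,i,j,k,l}
  U24: {a,b,e,h,i,j,k,l}
  U25: {a,b,h,i,j,l}
  U34: {b,e,h,i,j,k,l}
  U35: {b,g,h,i,j,l} {f}
  U45: {a,b,h,i,j,l}
  U123: {b,e,h,i,j,k,l}
  U124: {a,b,e,h,i,j,k,l}
  U125: {a,b,h,i,j,l}
  U134: {b,e,h,i,j,k,l}
  U135: {b,h,i,j,l}
  U145: {a,b,h,i,j,l}
  U234: {b,e,h,i,j,k,l}
  U235: {b,h,i,j,l}
  U245: {a,b,h,i,j,l}
  U345: {b,h,i,j,l}
  U1234: {b,e,h,i,j,k,l}
  U1235: {b,h,i,j,l}
  U1245: {a,b,h,i,j,l}
  U1345: {b,h,i,j,l}
  U2345: {b,h,i,j,l}
  U12345: {b,h,i,j,l}
C dims 7,11,10,5; δ0: rk 5, SNF 1^5; δ1: rk 6, SNF 1^6; δ2: rk 4, SNF 1^4
Ȟ^0: (7−5)−0=2 ⇒ Z^2
Ȟ^1: (11−6)−5=0 ⇒ 0
Ȟ^2: (10−4)−6=0 ⇒ 0


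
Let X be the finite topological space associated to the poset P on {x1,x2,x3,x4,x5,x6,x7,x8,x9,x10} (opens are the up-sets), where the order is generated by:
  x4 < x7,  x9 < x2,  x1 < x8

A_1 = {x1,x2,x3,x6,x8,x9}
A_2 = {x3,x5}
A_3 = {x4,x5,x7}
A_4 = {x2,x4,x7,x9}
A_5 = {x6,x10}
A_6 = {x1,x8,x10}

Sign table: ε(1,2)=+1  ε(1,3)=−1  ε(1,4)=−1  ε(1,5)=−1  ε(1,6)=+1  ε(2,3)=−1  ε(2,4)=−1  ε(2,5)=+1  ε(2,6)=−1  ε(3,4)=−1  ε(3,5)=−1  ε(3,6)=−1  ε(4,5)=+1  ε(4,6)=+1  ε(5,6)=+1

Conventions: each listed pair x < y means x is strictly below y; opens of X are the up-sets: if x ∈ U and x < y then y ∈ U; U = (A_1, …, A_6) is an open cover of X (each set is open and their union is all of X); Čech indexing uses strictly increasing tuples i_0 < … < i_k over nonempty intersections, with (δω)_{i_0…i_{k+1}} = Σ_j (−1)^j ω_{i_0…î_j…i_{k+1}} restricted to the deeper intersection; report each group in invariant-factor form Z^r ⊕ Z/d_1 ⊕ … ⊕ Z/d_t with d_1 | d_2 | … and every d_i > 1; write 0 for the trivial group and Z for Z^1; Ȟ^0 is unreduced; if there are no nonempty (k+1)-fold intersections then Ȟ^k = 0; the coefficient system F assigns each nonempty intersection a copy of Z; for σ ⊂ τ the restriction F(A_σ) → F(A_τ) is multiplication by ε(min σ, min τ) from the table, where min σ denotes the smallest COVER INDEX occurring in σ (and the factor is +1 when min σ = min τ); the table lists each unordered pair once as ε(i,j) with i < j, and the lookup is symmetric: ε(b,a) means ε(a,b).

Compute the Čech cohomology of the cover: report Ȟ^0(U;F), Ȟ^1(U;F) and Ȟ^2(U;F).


Ȟ^0 = 0,  Ȟ^1 = Z ⊕ Z/2,  Ȟ^2 = 0

nerve of the cover:
  A12={x3} A14={x2,x9} A15={x6} A16={x1,x8} A23={x5} A34={x4,x7} A56={x10}
C dims 6,7; δ0: rk 6, SNF 1^5·2
Ȟ^0 = (6 − 6) − 0 = 0, so Ȟ^0 ≅ 0
Ȟ^1 = (7 − 0) − 6 = 1 plus torsion [2], so Ȟ^1 ≅ Z ⊕ Z/2
Ȟ^2 = (0 − 0) − 0 = 0, so Ȟ^2 ≅ 0
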